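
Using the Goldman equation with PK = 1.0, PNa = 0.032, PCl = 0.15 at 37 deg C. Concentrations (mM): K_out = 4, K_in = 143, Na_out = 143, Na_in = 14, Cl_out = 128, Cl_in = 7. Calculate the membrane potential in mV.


Vm = (RT/F)*ln((PK*Ko + PNa*Nao + PCl*Cli)/(PK*Ki + PNa*Nai + PCl*Clo))
Numer = 9.626, Denom = 162.648
Vm = -75.56 mV


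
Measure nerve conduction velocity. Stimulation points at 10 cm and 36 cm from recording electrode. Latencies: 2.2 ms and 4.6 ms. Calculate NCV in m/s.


Distance = (36 - 10) / 100 = 0.26 m
dt = (4.6 - 2.2) / 1000 = 0.0024 s
NCV = dist / dt = 108.3 m/s


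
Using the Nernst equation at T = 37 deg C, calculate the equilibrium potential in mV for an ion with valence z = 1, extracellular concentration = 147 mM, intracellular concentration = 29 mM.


E = (RT/(zF)) * ln(C_out/C_in)
T = 37 + 273.15 = 310.15 K
E = (8.314 * 310.15 / (1 * 96485)) * ln(147/29)
E = 43.38 mV


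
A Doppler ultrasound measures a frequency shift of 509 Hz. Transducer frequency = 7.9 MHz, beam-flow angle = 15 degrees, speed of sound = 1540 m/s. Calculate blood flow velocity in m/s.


v = fd * c / (2 * f0 * cos(theta))
v = 509 * 1540 / (2 * 7.9000e+06 * cos(15))
v = 0.05136 m/s


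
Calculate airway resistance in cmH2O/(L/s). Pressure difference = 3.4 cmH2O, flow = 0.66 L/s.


R = dP / flow
R = 3.4 / 0.66
R = 5.152 cmH2O/(L/s)


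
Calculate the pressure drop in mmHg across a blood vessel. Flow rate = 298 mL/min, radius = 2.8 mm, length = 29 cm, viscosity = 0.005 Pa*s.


dP = 8*mu*L*Q / (pi*r^4)
Q = 298 mL/min = 4.96667e-06 m^3/s
dP = 298.36 Pa = 298.36 / 133.322 mmHg = 2.238 mmHg


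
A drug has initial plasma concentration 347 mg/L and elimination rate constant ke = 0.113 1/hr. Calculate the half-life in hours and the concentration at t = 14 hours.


t_half = ln(2) / ke = 0.693147 / 0.113 = 6.134 hr
C(t) = C0 * exp(-ke*t) = 347 * exp(-0.113*14)
C(14) = 71.33 mg/L


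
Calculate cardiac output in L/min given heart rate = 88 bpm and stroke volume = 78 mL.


CO = HR * SV
CO = 88 * 78 / 1000
CO = 6.864 L/min


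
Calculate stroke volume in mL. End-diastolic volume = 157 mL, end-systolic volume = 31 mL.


SV = EDV - ESV
SV = 157 - 31
SV = 126 mL


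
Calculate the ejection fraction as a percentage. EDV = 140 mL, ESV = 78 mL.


SV = EDV - ESV = 140 - 78 = 62 mL
EF = SV/EDV * 100 = 62/140 * 100
EF = 44.29%


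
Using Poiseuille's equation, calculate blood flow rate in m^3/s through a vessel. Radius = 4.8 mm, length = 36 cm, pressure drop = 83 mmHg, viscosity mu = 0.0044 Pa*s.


Q = pi*r^4*dP / (8*mu*L)
r = 0.0048 m, L = 0.36 m
dP = 83 mmHg = 11065.726 Pa
Q = 0.001456 m^3/s


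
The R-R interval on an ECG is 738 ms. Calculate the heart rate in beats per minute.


HR = 60 / RR_interval(s)
RR = 738 ms = 0.738 s
HR = 60 / 0.738 = 81.3 bpm


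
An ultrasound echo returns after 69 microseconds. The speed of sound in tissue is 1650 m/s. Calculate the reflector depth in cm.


depth = c * t / 2
t = 69 us = 6.9000e-05 s
depth = 1650 * 6.9000e-05 / 2
depth = 0.056925 m = 5.6925 cm


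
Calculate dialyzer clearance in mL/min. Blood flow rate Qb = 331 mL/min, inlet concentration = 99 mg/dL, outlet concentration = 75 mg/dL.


K = Qb * (Cb_in - Cb_out) / Cb_in
K = 331 * (99 - 75) / 99
K = 80.24 mL/min


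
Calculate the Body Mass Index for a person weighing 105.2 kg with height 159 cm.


BMI = weight / height^2
height = 159 cm = 1.59 m
BMI = 105.2 / 1.59^2
BMI = 41.61 kg/m^2


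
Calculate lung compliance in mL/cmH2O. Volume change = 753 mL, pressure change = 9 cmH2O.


C = dV / dP
C = 753 / 9
C = 83.67 mL/cmH2O


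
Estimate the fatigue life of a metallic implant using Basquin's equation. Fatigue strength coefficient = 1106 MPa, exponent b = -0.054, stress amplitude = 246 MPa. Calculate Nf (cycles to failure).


sigma_a = sigma_f' * (2Nf)^b
2Nf = (sigma_a/sigma_f')^(1/b)
2Nf = (246/1106)^(1/-0.054)
2Nf = 1.2281732e+12
Nf = 6.1409e+11


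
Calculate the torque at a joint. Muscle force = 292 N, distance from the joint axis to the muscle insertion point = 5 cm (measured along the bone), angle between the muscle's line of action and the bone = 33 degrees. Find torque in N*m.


Torque = F * d * sin(theta)   (moment arm = d*sin(theta))
d = 5 cm = 0.05 m
Torque = 292 * 0.05 * sin(33)
Torque = 7.952 N*m


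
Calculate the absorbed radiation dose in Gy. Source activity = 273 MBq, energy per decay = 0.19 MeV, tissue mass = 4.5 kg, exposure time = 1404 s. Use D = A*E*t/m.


A = 273 MBq = 2.7300e+08 Bq
E = 0.19 MeV = 3.0438e-14 J
D = A*E*t/m = 2.7300e+08*3.0438e-14*1404/4.5
D = 0.002593 Gy


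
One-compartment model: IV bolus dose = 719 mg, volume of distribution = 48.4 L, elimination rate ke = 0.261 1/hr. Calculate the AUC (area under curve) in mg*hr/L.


C0 = Dose/Vd = 719/48.4 = 14.8554 mg/L
AUC = C0/ke = 14.8554/0.261
AUC = 56.92 mg*hr/L


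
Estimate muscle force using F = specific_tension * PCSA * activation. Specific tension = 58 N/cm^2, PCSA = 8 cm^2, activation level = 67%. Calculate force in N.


F = sigma * PCSA * activation
F = 58 * 8 * 0.67
F = 310.9 N


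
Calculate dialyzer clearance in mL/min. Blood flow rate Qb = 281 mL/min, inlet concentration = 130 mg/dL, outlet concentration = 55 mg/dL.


K = Qb * (Cb_in - Cb_out) / Cb_in
K = 281 * (130 - 55) / 130
K = 162.1 mL/min


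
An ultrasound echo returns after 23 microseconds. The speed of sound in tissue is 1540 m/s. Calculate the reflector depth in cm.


depth = c * t / 2
t = 23 us = 2.3000e-05 s
depth = 1540 * 2.3000e-05 / 2
depth = 0.01771 m = 1.771 cm


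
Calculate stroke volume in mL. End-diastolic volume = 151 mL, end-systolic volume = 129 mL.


SV = EDV - ESV
SV = 151 - 129
SV = 22 mL


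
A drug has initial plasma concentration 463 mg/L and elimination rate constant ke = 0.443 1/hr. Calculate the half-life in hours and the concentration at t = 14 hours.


t_half = ln(2) / ke = 0.693147 / 0.443 = 1.565 hr
C(t) = C0 * exp(-ke*t) = 463 * exp(-0.443*14)
C(14) = 0.9377 mg/L


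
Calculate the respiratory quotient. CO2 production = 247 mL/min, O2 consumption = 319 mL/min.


RQ = VCO2 / VO2
RQ = 247 / 319
RQ = 0.7743


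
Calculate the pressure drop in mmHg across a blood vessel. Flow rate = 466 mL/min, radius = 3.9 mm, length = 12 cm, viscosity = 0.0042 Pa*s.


dP = 8*mu*L*Q / (pi*r^4)
Q = 466 mL/min = 7.76667e-06 m^3/s
dP = 43.0871 Pa = 43.0871 / 133.322 mmHg = 0.3232 mmHg


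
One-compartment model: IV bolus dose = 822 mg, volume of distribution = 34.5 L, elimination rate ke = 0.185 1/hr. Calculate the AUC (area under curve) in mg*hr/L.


C0 = Dose/Vd = 822/34.5 = 23.8261 mg/L
AUC = C0/ke = 23.8261/0.185
AUC = 128.8 mg*hr/L


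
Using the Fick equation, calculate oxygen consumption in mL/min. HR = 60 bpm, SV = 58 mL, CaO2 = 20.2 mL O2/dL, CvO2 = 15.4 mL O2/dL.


CO = HR*SV = 60*58/1000 = 3.48 L/min
a-v O2 diff = 20.2 - 15.4 = 4.8 mL/dL
VO2 = CO * (CaO2-CvO2) * 10 dL/L
VO2 = 3.48 * 4.8 * 10
VO2 = 167 mL/min


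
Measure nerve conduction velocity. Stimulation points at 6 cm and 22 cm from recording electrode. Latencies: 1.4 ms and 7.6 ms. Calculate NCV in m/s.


Distance = (22 - 6) / 100 = 0.16 m
dt = (7.6 - 1.4) / 1000 = 0.0062 s
NCV = dist / dt = 25.81 m/s


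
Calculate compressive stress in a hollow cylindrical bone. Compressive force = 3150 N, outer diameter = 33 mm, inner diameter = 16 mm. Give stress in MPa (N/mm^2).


A = pi*(r_o^2 - r_i^2)
r_o = 16.5 mm, r_i = 8 mm
A = 654.237 mm^2
sigma = F/A = 3150 / 654.237
sigma = 4.815 MPa


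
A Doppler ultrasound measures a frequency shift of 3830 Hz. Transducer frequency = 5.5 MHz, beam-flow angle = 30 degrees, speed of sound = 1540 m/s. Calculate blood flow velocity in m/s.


v = fd * c / (2 * f0 * cos(theta))
v = 3830 * 1540 / (2 * 5.5000e+06 * cos(30))
v = 0.6192 m/s


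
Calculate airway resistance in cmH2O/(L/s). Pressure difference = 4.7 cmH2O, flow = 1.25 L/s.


R = dP / flow
R = 4.7 / 1.25
R = 3.76 cmH2O/(L/s)


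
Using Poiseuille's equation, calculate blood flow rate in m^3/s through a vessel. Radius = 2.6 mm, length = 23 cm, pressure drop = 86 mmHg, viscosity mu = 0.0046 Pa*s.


Q = pi*r^4*dP / (8*mu*L)
r = 0.0026 m, L = 0.23 m
dP = 86 mmHg = 11465.692 Pa
Q = 1.9448e-04 m^3/s


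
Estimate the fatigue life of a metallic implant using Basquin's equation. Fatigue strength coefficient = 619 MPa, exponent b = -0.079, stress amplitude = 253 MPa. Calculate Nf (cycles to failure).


sigma_a = sigma_f' * (2Nf)^b
2Nf = (sigma_a/sigma_f')^(1/b)
2Nf = (253/619)^(1/-0.079)
2Nf = 82910.439
Nf = 4.146e+04


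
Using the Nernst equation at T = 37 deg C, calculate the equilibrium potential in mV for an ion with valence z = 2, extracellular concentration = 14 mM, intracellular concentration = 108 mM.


E = (RT/(zF)) * ln(C_out/C_in)
T = 37 + 273.15 = 310.15 K
E = (8.314 * 310.15 / (2 * 96485)) * ln(14/108)
E = -27.3 mV


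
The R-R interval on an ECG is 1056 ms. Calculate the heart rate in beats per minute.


HR = 60 / RR_interval(s)
RR = 1056 ms = 1.056 s
HR = 60 / 1.056 = 56.82 bpm


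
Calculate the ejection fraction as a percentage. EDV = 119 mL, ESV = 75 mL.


SV = EDV - ESV = 119 - 75 = 44 mL
EF = SV/EDV * 100 = 44/119 * 100
EF = 36.97%


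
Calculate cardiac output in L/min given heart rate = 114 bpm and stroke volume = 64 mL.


CO = HR * SV
CO = 114 * 64 / 1000
CO = 7.296 L/min


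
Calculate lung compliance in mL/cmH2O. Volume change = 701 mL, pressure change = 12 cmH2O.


C = dV / dP
C = 701 / 12
C = 58.42 mL/cmH2O


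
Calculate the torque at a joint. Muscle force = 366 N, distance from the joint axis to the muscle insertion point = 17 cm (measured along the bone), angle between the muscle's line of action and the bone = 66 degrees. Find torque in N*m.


Torque = F * d * sin(theta)   (moment arm = d*sin(theta))
d = 17 cm = 0.17 m
Torque = 366 * 0.17 * sin(66)
Torque = 56.84 N*m


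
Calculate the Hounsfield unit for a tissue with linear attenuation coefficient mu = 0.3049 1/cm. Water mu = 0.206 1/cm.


HU = ((mu_tissue - mu_water) / mu_water) * 1000
HU = ((0.3049 - 0.206) / 0.206) * 1000
HU = 480.1


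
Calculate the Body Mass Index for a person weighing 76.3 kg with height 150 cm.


BMI = weight / height^2
height = 150 cm = 1.5 m
BMI = 76.3 / 1.5^2
BMI = 33.91 kg/m^2


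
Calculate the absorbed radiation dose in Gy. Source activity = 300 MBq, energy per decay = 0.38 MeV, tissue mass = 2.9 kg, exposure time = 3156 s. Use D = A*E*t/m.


A = 300 MBq = 3.0000e+08 Bq
E = 0.38 MeV = 6.0876e-14 J
D = A*E*t/m = 3.0000e+08*6.0876e-14*3156/2.9
D = 0.01987 Gy


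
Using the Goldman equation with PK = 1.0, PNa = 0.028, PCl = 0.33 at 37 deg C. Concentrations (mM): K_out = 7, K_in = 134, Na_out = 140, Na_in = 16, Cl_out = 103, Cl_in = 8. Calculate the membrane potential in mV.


Vm = (RT/F)*ln((PK*Ko + PNa*Nao + PCl*Cli)/(PK*Ki + PNa*Nai + PCl*Clo))
Numer = 13.56, Denom = 168.438
Vm = -67.33 mV


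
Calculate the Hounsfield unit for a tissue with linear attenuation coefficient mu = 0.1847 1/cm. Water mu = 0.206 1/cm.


HU = ((mu_tissue - mu_water) / mu_water) * 1000
HU = ((0.1847 - 0.206) / 0.206) * 1000
HU = -103.4


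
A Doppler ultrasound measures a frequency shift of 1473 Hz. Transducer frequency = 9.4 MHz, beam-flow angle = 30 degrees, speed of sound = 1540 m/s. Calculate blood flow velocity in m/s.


v = fd * c / (2 * f0 * cos(theta))
v = 1473 * 1540 / (2 * 9.4000e+06 * cos(30))
v = 0.1393 m/s


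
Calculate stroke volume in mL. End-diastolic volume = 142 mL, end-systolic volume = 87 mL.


SV = EDV - ESV
SV = 142 - 87
SV = 55 mL


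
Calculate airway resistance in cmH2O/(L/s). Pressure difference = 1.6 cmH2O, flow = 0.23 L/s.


R = dP / flow
R = 1.6 / 0.23
R = 6.957 cmH2O/(L/s)


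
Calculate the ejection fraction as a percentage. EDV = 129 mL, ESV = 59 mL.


SV = EDV - ESV = 129 - 59 = 70 mL
EF = SV/EDV * 100 = 70/129 * 100
EF = 54.26%


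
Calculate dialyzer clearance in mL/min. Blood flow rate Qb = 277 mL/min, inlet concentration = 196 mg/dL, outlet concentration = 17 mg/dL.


K = Qb * (Cb_in - Cb_out) / Cb_in
K = 277 * (196 - 17) / 196
K = 253 mL/min


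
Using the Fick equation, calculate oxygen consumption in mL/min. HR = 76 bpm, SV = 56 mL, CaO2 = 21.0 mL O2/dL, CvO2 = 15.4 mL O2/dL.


CO = HR*SV = 76*56/1000 = 4.256 L/min
a-v O2 diff = 21.0 - 15.4 = 5.6 mL/dL
VO2 = CO * (CaO2-CvO2) * 10 dL/L
VO2 = 4.256 * 5.6 * 10
VO2 = 238.3 mL/min


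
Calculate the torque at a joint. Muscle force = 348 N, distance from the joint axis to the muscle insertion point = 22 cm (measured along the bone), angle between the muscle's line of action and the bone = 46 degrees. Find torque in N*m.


Torque = F * d * sin(theta)   (moment arm = d*sin(theta))
d = 22 cm = 0.22 m
Torque = 348 * 0.22 * sin(46)
Torque = 55.07 N*m


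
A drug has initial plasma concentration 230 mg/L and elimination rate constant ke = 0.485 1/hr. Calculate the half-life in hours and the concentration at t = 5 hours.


t_half = ln(2) / ke = 0.693147 / 0.485 = 1.429 hr
C(t) = C0 * exp(-ke*t) = 230 * exp(-0.485*5)
C(5) = 20.35 mg/L


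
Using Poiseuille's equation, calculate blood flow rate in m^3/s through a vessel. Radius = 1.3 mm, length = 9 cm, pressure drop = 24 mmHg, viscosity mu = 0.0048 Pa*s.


Q = pi*r^4*dP / (8*mu*L)
r = 0.0013 m, L = 0.09 m
dP = 24 mmHg = 3199.728 Pa
Q = 8.3074e-06 m^3/s


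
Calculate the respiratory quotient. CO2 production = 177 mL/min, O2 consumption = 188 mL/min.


RQ = VCO2 / VO2
RQ = 177 / 188
RQ = 0.9415


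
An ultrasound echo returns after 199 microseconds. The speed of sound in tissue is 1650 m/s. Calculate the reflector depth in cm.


depth = c * t / 2
t = 199 us = 1.9900e-04 s
depth = 1650 * 1.9900e-04 / 2
depth = 0.164175 m = 16.4175 cm


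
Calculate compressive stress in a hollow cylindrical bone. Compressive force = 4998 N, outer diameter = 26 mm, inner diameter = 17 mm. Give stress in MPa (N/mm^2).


A = pi*(r_o^2 - r_i^2)
r_o = 13 mm, r_i = 8.5 mm
A = 303.949 mm^2
sigma = F/A = 4998 / 303.949
sigma = 16.44 MPa


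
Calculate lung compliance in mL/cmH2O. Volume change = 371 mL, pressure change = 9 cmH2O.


C = dV / dP
C = 371 / 9
C = 41.22 mL/cmH2O


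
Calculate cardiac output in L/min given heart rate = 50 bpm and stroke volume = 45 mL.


CO = HR * SV
CO = 50 * 45 / 1000
CO = 2.25 L/min


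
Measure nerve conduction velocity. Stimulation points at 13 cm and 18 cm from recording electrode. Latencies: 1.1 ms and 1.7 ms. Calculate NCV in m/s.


Distance = (18 - 13) / 100 = 0.05 m
dt = (1.7 - 1.1) / 1000 = 6.0000e-04 s
NCV = dist / dt = 83.33 m/s


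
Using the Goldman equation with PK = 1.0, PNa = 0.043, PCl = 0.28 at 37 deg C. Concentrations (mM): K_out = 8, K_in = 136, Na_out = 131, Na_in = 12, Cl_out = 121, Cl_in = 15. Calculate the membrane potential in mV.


Vm = (RT/F)*ln((PK*Ko + PNa*Nao + PCl*Cli)/(PK*Ki + PNa*Nai + PCl*Clo))
Numer = 17.833, Denom = 170.396
Vm = -60.32 mV


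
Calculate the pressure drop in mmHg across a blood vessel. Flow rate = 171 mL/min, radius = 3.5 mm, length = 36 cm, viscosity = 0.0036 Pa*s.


dP = 8*mu*L*Q / (pi*r^4)
Q = 171 mL/min = 2.85e-06 m^3/s
dP = 62.6784 Pa = 62.6784 / 133.322 mmHg = 0.4701 mmHg


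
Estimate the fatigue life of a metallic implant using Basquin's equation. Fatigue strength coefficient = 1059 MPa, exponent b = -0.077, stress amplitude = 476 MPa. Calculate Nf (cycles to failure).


sigma_a = sigma_f' * (2Nf)^b
2Nf = (sigma_a/sigma_f')^(1/b)
2Nf = (476/1059)^(1/-0.077)
2Nf = 32377.764
Nf = 1.619e+04


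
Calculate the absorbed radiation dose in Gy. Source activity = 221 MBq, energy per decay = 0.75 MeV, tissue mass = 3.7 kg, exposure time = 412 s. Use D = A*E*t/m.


A = 221 MBq = 2.2100e+08 Bq
E = 0.75 MeV = 1.2015e-13 J
D = A*E*t/m = 2.2100e+08*1.2015e-13*412/3.7
D = 0.002957 Gy


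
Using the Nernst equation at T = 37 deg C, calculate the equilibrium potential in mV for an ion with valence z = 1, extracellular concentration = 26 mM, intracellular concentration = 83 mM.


E = (RT/(zF)) * ln(C_out/C_in)
T = 37 + 273.15 = 310.15 K
E = (8.314 * 310.15 / (1 * 96485)) * ln(26/83)
E = -31.02 mV


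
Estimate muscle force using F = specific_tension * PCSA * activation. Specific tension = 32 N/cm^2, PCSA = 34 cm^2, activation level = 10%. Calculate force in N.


F = sigma * PCSA * activation
F = 32 * 34 * 0.1
F = 108.8 N


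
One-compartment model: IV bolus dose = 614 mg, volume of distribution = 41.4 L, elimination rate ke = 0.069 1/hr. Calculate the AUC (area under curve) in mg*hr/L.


C0 = Dose/Vd = 614/41.4 = 14.8309 mg/L
AUC = C0/ke = 14.8309/0.069
AUC = 214.9 mg*hr/L


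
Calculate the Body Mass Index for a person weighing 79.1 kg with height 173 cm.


BMI = weight / height^2
height = 173 cm = 1.73 m
BMI = 79.1 / 1.73^2
BMI = 26.43 kg/m^2


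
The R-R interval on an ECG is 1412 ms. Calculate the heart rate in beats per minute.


HR = 60 / RR_interval(s)
RR = 1412 ms = 1.412 s
HR = 60 / 1.412 = 42.49 bpm


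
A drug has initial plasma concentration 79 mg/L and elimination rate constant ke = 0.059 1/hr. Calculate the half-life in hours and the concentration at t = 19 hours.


t_half = ln(2) / ke = 0.693147 / 0.059 = 11.75 hr
C(t) = C0 * exp(-ke*t) = 79 * exp(-0.059*19)
C(19) = 25.75 mg/L


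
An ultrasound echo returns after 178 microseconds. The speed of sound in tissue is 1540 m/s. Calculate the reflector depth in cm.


depth = c * t / 2
t = 178 us = 1.7800e-04 s
depth = 1540 * 1.7800e-04 / 2
depth = 0.13706 m = 13.706 cm


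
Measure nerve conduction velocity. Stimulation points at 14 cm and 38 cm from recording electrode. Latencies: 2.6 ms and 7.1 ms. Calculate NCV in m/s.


Distance = (38 - 14) / 100 = 0.24 m
dt = (7.1 - 2.6) / 1000 = 0.0045 s
NCV = dist / dt = 53.33 m/s


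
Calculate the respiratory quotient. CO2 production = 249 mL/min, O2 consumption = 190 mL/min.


RQ = VCO2 / VO2
RQ = 249 / 190
RQ = 1.311


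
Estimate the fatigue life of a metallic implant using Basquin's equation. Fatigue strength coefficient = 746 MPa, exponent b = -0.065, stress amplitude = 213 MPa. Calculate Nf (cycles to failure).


sigma_a = sigma_f' * (2Nf)^b
2Nf = (sigma_a/sigma_f')^(1/b)
2Nf = (213/746)^(1/-0.065)
2Nf = 2.3700488e+08
Nf = 1.1850e+08


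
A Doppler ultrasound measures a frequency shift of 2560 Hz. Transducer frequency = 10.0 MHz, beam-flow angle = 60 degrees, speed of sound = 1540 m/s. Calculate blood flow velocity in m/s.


v = fd * c / (2 * f0 * cos(theta))
v = 2560 * 1540 / (2 * 1.0000e+07 * cos(60))
v = 0.3942 m/s


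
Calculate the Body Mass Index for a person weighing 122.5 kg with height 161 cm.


BMI = weight / height^2
height = 161 cm = 1.61 m
BMI = 122.5 / 1.61^2
BMI = 47.26 kg/m^2


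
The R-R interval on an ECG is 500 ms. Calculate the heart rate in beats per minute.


HR = 60 / RR_interval(s)
RR = 500 ms = 0.5 s
HR = 60 / 0.5 = 120 bpm


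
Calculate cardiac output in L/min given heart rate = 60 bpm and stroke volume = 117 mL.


CO = HR * SV
CO = 60 * 117 / 1000
CO = 7.02 L/min


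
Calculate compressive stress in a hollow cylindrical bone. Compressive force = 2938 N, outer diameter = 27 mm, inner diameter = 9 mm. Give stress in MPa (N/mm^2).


A = pi*(r_o^2 - r_i^2)
r_o = 13.5 mm, r_i = 4.5 mm
A = 508.938 mm^2
sigma = F/A = 2938 / 508.938
sigma = 5.773 MPa


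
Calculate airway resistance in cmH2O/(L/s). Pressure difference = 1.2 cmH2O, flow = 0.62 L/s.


R = dP / flow
R = 1.2 / 0.62
R = 1.935 cmH2O/(L/s)


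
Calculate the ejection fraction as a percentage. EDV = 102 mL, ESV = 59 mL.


SV = EDV - ESV = 102 - 59 = 43 mL
EF = SV/EDV * 100 = 43/102 * 100
EF = 42.16%


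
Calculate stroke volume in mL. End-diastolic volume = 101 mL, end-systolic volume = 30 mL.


SV = EDV - ESV
SV = 101 - 30
SV = 71 mL


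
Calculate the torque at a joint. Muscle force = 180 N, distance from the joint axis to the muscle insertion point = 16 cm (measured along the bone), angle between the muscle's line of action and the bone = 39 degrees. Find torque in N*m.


Torque = F * d * sin(theta)   (moment arm = d*sin(theta))
d = 16 cm = 0.16 m
Torque = 180 * 0.16 * sin(39)
Torque = 18.12 N*m


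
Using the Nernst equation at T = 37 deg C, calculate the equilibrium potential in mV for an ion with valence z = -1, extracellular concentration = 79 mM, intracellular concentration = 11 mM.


E = (RT/(zF)) * ln(C_out/C_in)
T = 37 + 273.15 = 310.15 K
E = (8.314 * 310.15 / (-1 * 96485)) * ln(79/11)
E = -52.69 mV


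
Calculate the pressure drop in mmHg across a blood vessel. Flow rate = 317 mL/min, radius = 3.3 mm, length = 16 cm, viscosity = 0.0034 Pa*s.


dP = 8*mu*L*Q / (pi*r^4)
Q = 317 mL/min = 5.28333e-06 m^3/s
dP = 61.715 Pa = 61.715 / 133.322 mmHg = 0.4629 mmHg


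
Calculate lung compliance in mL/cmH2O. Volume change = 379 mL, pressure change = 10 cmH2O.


C = dV / dP
C = 379 / 10
C = 37.9 mL/cmH2O


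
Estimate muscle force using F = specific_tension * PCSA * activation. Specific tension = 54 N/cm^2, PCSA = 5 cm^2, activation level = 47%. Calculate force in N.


F = sigma * PCSA * activation
F = 54 * 5 * 0.47
F = 126.9 N


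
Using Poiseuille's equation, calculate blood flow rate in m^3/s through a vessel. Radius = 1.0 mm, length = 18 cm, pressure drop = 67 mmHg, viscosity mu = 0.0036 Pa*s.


Q = pi*r^4*dP / (8*mu*L)
r = 0.001 m, L = 0.18 m
dP = 67 mmHg = 8932.574 Pa
Q = 5.4133e-06 m^3/s


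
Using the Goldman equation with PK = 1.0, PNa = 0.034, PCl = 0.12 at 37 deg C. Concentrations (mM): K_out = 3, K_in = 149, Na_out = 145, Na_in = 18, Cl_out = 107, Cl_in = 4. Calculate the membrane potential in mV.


Vm = (RT/F)*ln((PK*Ko + PNa*Nao + PCl*Cli)/(PK*Ki + PNa*Nai + PCl*Clo))
Numer = 8.41, Denom = 162.452
Vm = -79.13 mV


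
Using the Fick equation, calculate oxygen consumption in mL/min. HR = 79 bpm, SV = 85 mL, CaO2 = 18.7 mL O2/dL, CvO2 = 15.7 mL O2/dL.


CO = HR*SV = 79*85/1000 = 6.715 L/min
a-v O2 diff = 18.7 - 15.7 = 3 mL/dL
VO2 = CO * (CaO2-CvO2) * 10 dL/L
VO2 = 6.715 * 3 * 10
VO2 = 201.4 mL/min


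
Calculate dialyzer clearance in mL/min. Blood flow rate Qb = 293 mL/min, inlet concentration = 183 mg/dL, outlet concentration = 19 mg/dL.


K = Qb * (Cb_in - Cb_out) / Cb_in
K = 293 * (183 - 19) / 183
K = 262.6 mL/min


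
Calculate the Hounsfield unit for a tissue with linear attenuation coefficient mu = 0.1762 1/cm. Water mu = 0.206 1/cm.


HU = ((mu_tissue - mu_water) / mu_water) * 1000
HU = ((0.1762 - 0.206) / 0.206) * 1000
HU = -144.7


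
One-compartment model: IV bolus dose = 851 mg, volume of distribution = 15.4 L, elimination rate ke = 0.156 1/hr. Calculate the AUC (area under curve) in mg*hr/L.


C0 = Dose/Vd = 851/15.4 = 55.2597 mg/L
AUC = C0/ke = 55.2597/0.156
AUC = 354.2 mg*hr/L


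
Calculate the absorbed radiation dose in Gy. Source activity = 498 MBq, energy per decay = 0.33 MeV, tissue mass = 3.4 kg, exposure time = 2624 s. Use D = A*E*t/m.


A = 498 MBq = 4.9800e+08 Bq
E = 0.33 MeV = 5.2866e-14 J
D = A*E*t/m = 4.9800e+08*5.2866e-14*2624/3.4
D = 0.02032 Gy


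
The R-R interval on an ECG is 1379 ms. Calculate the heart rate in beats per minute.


HR = 60 / RR_interval(s)
RR = 1379 ms = 1.379 s
HR = 60 / 1.379 = 43.51 bpm


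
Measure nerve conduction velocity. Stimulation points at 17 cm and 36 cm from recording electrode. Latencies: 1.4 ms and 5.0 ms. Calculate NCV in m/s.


Distance = (36 - 17) / 100 = 0.19 m
dt = (5.0 - 1.4) / 1000 = 0.0036 s
NCV = dist / dt = 52.78 m/s


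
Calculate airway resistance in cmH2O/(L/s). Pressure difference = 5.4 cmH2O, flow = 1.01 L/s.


R = dP / flow
R = 5.4 / 1.01
R = 5.347 cmH2O/(L/s)


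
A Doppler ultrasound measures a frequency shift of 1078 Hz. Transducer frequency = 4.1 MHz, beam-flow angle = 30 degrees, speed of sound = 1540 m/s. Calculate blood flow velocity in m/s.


v = fd * c / (2 * f0 * cos(theta))
v = 1078 * 1540 / (2 * 4.1000e+06 * cos(30))
v = 0.2338 m/s


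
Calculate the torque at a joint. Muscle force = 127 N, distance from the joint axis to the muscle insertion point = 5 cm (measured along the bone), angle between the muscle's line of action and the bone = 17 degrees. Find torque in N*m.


Torque = F * d * sin(theta)   (moment arm = d*sin(theta))
d = 5 cm = 0.05 m
Torque = 127 * 0.05 * sin(17)
Torque = 1.857 N*m


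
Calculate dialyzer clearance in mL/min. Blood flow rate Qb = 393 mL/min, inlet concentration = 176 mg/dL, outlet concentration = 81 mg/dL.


K = Qb * (Cb_in - Cb_out) / Cb_in
K = 393 * (176 - 81) / 176
K = 212.1 mL/min


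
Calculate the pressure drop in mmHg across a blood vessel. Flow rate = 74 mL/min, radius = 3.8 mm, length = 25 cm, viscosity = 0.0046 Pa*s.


dP = 8*mu*L*Q / (pi*r^4)
Q = 74 mL/min = 1.23333e-06 m^3/s
dP = 17.3214 Pa = 17.3214 / 133.322 mmHg = 0.1299 mmHg


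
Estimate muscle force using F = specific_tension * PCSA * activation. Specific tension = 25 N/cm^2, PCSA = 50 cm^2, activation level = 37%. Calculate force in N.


F = sigma * PCSA * activation
F = 25 * 50 * 0.37
F = 462.5 N


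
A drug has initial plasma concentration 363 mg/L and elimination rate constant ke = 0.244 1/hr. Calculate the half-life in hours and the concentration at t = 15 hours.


t_half = ln(2) / ke = 0.693147 / 0.244 = 2.841 hr
C(t) = C0 * exp(-ke*t) = 363 * exp(-0.244*15)
C(15) = 9.341 mg/L


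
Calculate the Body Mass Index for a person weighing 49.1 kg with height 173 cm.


BMI = weight / height^2
height = 173 cm = 1.73 m
BMI = 49.1 / 1.73^2
BMI = 16.41 kg/m^2


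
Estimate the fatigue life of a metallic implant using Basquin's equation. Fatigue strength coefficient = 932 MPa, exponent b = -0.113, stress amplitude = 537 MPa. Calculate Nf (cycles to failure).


sigma_a = sigma_f' * (2Nf)^b
2Nf = (sigma_a/sigma_f')^(1/b)
2Nf = (537/932)^(1/-0.113)
2Nf = 131.50808
Nf = 65.75


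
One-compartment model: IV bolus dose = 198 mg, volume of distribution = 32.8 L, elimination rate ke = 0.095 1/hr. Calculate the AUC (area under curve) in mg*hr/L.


C0 = Dose/Vd = 198/32.8 = 6.03659 mg/L
AUC = C0/ke = 6.03659/0.095
AUC = 63.54 mg*hr/L


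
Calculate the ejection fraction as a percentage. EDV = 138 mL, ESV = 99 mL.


SV = EDV - ESV = 138 - 99 = 39 mL
EF = SV/EDV * 100 = 39/138 * 100
EF = 28.26%


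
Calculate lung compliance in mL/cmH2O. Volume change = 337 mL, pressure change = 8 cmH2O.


C = dV / dP
C = 337 / 8
C = 42.12 mL/cmH2O


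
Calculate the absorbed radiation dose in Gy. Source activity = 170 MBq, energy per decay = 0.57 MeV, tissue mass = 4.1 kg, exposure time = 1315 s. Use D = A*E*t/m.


A = 170 MBq = 1.7000e+08 Bq
E = 0.57 MeV = 9.1314e-14 J
D = A*E*t/m = 1.7000e+08*9.1314e-14*1315/4.1
D = 0.004979 Gy


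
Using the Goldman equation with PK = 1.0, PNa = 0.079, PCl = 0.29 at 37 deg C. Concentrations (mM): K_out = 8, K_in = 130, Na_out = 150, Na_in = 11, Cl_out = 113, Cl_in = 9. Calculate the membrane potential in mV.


Vm = (RT/F)*ln((PK*Ko + PNa*Nao + PCl*Cli)/(PK*Ki + PNa*Nai + PCl*Clo))
Numer = 22.46, Denom = 163.639
Vm = -53.07 mV


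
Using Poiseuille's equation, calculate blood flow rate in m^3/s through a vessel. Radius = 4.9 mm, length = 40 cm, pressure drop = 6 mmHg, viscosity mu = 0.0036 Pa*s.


Q = pi*r^4*dP / (8*mu*L)
r = 0.0049 m, L = 0.4 m
dP = 6 mmHg = 799.932 Pa
Q = 1.2576e-04 m^3/s


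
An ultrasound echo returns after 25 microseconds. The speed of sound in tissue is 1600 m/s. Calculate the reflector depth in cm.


depth = c * t / 2
t = 25 us = 2.5000e-05 s
depth = 1600 * 2.5000e-05 / 2
depth = 0.02 m = 2 cm


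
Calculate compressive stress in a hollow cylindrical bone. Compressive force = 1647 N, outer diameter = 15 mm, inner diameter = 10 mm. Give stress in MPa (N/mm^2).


A = pi*(r_o^2 - r_i^2)
r_o = 7.5 mm, r_i = 5 mm
A = 98.1748 mm^2
sigma = F/A = 1647 / 98.1748
sigma = 16.78 MPa


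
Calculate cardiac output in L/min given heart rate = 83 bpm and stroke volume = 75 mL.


CO = HR * SV
CO = 83 * 75 / 1000
CO = 6.225 L/min


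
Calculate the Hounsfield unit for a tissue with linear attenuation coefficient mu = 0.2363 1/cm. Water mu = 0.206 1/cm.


HU = ((mu_tissue - mu_water) / mu_water) * 1000
HU = ((0.2363 - 0.206) / 0.206) * 1000
HU = 147.1


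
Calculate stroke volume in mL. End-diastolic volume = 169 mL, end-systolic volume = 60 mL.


SV = EDV - ESV
SV = 169 - 60
SV = 109 mL


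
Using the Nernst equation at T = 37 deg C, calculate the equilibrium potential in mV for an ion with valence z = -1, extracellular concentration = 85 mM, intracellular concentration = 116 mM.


E = (RT/(zF)) * ln(C_out/C_in)
T = 37 + 273.15 = 310.15 K
E = (8.314 * 310.15 / (-1 * 96485)) * ln(85/116)
E = 8.31 mV


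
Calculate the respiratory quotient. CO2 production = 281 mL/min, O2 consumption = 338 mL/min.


RQ = VCO2 / VO2
RQ = 281 / 338
RQ = 0.8314


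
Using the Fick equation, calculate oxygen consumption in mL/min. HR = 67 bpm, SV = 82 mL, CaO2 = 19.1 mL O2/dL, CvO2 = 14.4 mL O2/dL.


CO = HR*SV = 67*82/1000 = 5.494 L/min
a-v O2 diff = 19.1 - 14.4 = 4.7 mL/dL
VO2 = CO * (CaO2-CvO2) * 10 dL/L
VO2 = 5.494 * 4.7 * 10
VO2 = 258.2 mL/min


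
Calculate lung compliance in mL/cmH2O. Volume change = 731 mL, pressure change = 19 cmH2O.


C = dV / dP
C = 731 / 19
C = 38.47 mL/cmH2O


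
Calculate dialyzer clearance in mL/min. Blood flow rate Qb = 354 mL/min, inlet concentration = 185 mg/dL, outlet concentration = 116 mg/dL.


K = Qb * (Cb_in - Cb_out) / Cb_in
K = 354 * (185 - 116) / 185
K = 132 mL/min


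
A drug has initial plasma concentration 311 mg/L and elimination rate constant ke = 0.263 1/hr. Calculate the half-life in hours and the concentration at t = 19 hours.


t_half = ln(2) / ke = 0.693147 / 0.263 = 2.636 hr
C(t) = C0 * exp(-ke*t) = 311 * exp(-0.263*19)
C(19) = 2.102 mg/L


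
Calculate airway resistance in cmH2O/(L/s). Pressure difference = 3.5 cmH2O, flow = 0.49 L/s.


R = dP / flow
R = 3.5 / 0.49
R = 7.143 cmH2O/(L/s)


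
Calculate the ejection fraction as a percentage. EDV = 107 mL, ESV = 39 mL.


SV = EDV - ESV = 107 - 39 = 68 mL
EF = SV/EDV * 100 = 68/107 * 100
EF = 63.55%


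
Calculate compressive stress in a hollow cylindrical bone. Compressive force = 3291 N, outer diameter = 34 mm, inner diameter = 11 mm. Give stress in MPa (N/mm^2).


A = pi*(r_o^2 - r_i^2)
r_o = 17 mm, r_i = 5.5 mm
A = 812.887 mm^2
sigma = F/A = 3291 / 812.887
sigma = 4.049 MPa


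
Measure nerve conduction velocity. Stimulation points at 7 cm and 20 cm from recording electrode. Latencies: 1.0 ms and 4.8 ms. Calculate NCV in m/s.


Distance = (20 - 7) / 100 = 0.13 m
dt = (4.8 - 1.0) / 1000 = 0.0038 s
NCV = dist / dt = 34.21 m/s


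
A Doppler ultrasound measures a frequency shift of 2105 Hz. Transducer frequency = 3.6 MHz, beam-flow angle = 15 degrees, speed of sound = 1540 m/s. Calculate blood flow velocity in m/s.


v = fd * c / (2 * f0 * cos(theta))
v = 2105 * 1540 / (2 * 3.6000e+06 * cos(15))
v = 0.4661 m/s


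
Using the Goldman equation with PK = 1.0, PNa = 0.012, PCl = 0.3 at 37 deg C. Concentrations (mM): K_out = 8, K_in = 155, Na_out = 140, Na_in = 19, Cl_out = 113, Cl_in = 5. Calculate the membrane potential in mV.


Vm = (RT/F)*ln((PK*Ko + PNa*Nao + PCl*Cli)/(PK*Ki + PNa*Nai + PCl*Clo))
Numer = 11.18, Denom = 189.128
Vm = -75.59 mV


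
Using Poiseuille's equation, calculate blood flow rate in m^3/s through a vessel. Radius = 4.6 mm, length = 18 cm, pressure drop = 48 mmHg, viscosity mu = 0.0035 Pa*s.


Q = pi*r^4*dP / (8*mu*L)
r = 0.0046 m, L = 0.18 m
dP = 48 mmHg = 6399.456 Pa
Q = 0.001786 m^3/s


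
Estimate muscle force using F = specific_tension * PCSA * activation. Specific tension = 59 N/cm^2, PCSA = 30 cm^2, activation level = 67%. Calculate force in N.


F = sigma * PCSA * activation
F = 59 * 30 * 0.67
F = 1186 N


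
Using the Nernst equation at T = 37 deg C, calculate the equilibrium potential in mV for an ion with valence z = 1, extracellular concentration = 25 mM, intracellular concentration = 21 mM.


E = (RT/(zF)) * ln(C_out/C_in)
T = 37 + 273.15 = 310.15 K
E = (8.314 * 310.15 / (1 * 96485)) * ln(25/21)
E = 4.66 mV


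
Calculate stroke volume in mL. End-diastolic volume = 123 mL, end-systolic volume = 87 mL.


SV = EDV - ESV
SV = 123 - 87
SV = 36 mL


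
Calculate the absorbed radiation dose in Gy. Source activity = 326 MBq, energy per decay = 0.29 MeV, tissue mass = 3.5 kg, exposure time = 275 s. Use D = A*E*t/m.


A = 326 MBq = 3.2600e+08 Bq
E = 0.29 MeV = 4.6458e-14 J
D = A*E*t/m = 3.2600e+08*4.6458e-14*275/3.5
D = 0.00119 Gy


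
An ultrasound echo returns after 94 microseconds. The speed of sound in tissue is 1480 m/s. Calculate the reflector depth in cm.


depth = c * t / 2
t = 94 us = 9.4000e-05 s
depth = 1480 * 9.4000e-05 / 2
depth = 0.06956 m = 6.956 cm


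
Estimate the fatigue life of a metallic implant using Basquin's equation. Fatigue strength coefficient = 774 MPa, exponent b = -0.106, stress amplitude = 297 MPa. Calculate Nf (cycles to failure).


sigma_a = sigma_f' * (2Nf)^b
2Nf = (sigma_a/sigma_f')^(1/b)
2Nf = (297/774)^(1/-0.106)
2Nf = 8401.9904
Nf = 4201


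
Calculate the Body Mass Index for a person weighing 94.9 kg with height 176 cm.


BMI = weight / height^2
height = 176 cm = 1.76 m
BMI = 94.9 / 1.76^2
BMI = 30.64 kg/m^2


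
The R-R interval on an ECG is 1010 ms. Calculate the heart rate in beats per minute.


HR = 60 / RR_interval(s)
RR = 1010 ms = 1.01 s
HR = 60 / 1.01 = 59.41 bpm


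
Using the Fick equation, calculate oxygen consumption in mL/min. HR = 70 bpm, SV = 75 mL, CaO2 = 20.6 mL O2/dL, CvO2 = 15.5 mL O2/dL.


CO = HR*SV = 70*75/1000 = 5.25 L/min
a-v O2 diff = 20.6 - 15.5 = 5.1 mL/dL
VO2 = CO * (CaO2-CvO2) * 10 dL/L
VO2 = 5.25 * 5.1 * 10
VO2 = 267.8 mL/min


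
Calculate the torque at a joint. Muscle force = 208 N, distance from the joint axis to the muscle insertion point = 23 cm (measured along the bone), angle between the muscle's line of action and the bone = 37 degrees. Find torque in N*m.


Torque = F * d * sin(theta)   (moment arm = d*sin(theta))
d = 23 cm = 0.23 m
Torque = 208 * 0.23 * sin(37)
Torque = 28.79 N*m


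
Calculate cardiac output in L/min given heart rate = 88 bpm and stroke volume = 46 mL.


CO = HR * SV
CO = 88 * 46 / 1000
CO = 4.048 L/min


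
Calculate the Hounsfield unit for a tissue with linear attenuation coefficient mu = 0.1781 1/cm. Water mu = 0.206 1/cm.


HU = ((mu_tissue - mu_water) / mu_water) * 1000
HU = ((0.1781 - 0.206) / 0.206) * 1000
HU = -135.4


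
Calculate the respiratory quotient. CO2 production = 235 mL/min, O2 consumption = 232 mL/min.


RQ = VCO2 / VO2
RQ = 235 / 232
RQ = 1.013


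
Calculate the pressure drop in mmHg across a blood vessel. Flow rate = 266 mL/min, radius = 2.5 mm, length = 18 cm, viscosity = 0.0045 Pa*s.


dP = 8*mu*L*Q / (pi*r^4)
Q = 266 mL/min = 4.43333e-06 m^3/s
dP = 234.097 Pa = 234.097 / 133.322 mmHg = 1.756 mmHg


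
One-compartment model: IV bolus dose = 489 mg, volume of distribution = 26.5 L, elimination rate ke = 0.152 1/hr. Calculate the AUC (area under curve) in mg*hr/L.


C0 = Dose/Vd = 489/26.5 = 18.4528 mg/L
AUC = C0/ke = 18.4528/0.152
AUC = 121.4 mg*hr/L


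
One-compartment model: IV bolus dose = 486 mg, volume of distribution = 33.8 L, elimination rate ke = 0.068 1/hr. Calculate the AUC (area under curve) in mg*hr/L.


C0 = Dose/Vd = 486/33.8 = 14.3787 mg/L
AUC = C0/ke = 14.3787/0.068
AUC = 211.5 mg*hr/L


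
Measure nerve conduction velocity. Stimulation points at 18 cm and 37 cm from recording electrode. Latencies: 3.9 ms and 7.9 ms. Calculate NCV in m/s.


Distance = (37 - 18) / 100 = 0.19 m
dt = (7.9 - 3.9) / 1000 = 0.004 s
NCV = dist / dt = 47.5 m/s


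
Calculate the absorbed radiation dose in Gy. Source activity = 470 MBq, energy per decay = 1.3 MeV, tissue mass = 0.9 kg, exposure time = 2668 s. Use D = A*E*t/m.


A = 470 MBq = 4.7000e+08 Bq
E = 1.3 MeV = 2.0826e-13 J
D = A*E*t/m = 4.7000e+08*2.0826e-13*2668/0.9
D = 0.2902 Gy


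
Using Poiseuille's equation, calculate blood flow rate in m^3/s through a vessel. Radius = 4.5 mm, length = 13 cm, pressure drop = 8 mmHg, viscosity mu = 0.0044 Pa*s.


Q = pi*r^4*dP / (8*mu*L)
r = 0.0045 m, L = 0.13 m
dP = 8 mmHg = 1066.576 Pa
Q = 3.0027e-04 m^3/s


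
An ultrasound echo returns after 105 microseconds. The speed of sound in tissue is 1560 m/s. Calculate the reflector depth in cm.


depth = c * t / 2
t = 105 us = 1.0500e-04 s
depth = 1560 * 1.0500e-04 / 2
depth = 0.0819 m = 8.19 cm


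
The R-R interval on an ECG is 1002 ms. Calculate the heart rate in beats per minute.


HR = 60 / RR_interval(s)
RR = 1002 ms = 1.002 s
HR = 60 / 1.002 = 59.88 bpm


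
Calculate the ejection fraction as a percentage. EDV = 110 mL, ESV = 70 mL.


SV = EDV - ESV = 110 - 70 = 40 mL
EF = SV/EDV * 100 = 40/110 * 100
EF = 36.36%


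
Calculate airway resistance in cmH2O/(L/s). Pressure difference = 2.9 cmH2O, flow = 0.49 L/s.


R = dP / flow
R = 2.9 / 0.49
R = 5.918 cmH2O/(L/s)


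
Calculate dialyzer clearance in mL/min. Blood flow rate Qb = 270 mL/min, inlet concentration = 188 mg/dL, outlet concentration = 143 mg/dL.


K = Qb * (Cb_in - Cb_out) / Cb_in
K = 270 * (188 - 143) / 188
K = 64.63 mL/min


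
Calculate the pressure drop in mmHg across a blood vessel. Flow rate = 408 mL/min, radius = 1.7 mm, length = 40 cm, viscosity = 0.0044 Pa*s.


dP = 8*mu*L*Q / (pi*r^4)
Q = 408 mL/min = 6.8e-06 m^3/s
dP = 3648.93 Pa = 3648.93 / 133.322 mmHg = 27.37 mmHg


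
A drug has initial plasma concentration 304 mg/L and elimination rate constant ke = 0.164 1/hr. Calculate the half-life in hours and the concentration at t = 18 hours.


t_half = ln(2) / ke = 0.693147 / 0.164 = 4.227 hr
C(t) = C0 * exp(-ke*t) = 304 * exp(-0.164*18)
C(18) = 15.88 mg/L


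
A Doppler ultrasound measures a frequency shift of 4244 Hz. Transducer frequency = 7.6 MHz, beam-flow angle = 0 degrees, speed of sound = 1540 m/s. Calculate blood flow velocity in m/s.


v = fd * c / (2 * f0 * cos(theta))
v = 4244 * 1540 / (2 * 7.6000e+06 * cos(0))
v = 0.43 m/s


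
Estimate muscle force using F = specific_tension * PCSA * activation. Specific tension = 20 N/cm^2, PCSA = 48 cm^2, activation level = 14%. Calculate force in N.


F = sigma * PCSA * activation
F = 20 * 48 * 0.14
F = 134.4 N


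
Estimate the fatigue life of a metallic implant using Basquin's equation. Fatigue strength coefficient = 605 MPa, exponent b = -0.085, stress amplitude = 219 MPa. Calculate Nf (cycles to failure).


sigma_a = sigma_f' * (2Nf)^b
2Nf = (sigma_a/sigma_f')^(1/b)
2Nf = (219/605)^(1/-0.085)
2Nf = 155559.73
Nf = 7.778e+04


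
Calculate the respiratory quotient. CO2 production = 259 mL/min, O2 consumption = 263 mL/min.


RQ = VCO2 / VO2
RQ = 259 / 263
RQ = 0.9848


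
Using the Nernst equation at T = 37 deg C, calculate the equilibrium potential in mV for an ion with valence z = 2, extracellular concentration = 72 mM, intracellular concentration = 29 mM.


E = (RT/(zF)) * ln(C_out/C_in)
T = 37 + 273.15 = 310.15 K
E = (8.314 * 310.15 / (2 * 96485)) * ln(72/29)
E = 12.15 mV


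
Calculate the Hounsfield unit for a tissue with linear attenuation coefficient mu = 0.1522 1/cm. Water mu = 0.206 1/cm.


HU = ((mu_tissue - mu_water) / mu_water) * 1000
HU = ((0.1522 - 0.206) / 0.206) * 1000
HU = -261.2


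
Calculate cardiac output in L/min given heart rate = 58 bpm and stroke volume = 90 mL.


CO = HR * SV
CO = 58 * 90 / 1000
CO = 5.22 L/min
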